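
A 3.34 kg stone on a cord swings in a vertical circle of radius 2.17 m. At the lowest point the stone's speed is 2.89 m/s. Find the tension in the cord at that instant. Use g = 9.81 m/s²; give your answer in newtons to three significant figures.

45.6 N

At the lowest point, T points up (toward the centre) and the weight mg points down (away from the centre), so the net inward force is T − mg = mv²/r.
T = m(v²/r + g) = 3.34 × ((2.89)²/2.17 + 9.81) = 3.34 × (3.849 + 9.81) = 3.34 × 13.66 = 45.62 N.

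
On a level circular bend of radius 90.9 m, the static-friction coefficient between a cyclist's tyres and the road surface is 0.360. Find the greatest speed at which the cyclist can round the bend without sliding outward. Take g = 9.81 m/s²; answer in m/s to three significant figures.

On a flat curve, static friction is the only horizontal force, so it must supply the full centripetal force: μ_s m g = m v²/r.
Mass cancels: v_max = √(μ_s g r) = √(0.360 × 9.81 × 90.9) = √321.0 = 17.92 m/s.

17.9 m/s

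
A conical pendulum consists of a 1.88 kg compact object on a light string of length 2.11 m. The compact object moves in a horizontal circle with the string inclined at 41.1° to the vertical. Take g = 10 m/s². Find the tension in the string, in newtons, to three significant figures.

24.9 N

Vertically the bob has no acceleration, so T cosθ = mg.
T = mg/cosθ = 1.88 × 10.0 / cos 41.1° = 18.80/0.7536 = 24.95 N.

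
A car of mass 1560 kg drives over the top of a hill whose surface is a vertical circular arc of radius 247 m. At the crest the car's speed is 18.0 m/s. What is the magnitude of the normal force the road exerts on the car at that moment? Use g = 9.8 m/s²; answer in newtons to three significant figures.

At the crest the centripetal acceleration points downward (toward the centre of the arc), so mg − N = mv²/r.
N = m(g − v²/r) = 1560 × (9.8 − (18.0)²/247) = 1560 × (9.8 − 1.312) = 1560 × 8.488 = 13240 N.

13200 N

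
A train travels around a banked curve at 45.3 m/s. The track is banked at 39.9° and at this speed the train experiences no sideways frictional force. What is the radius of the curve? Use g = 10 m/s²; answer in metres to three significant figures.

245 m

Frictionless banking: tanθ = v²/(rg), so r = v²/(g tanθ).
r = (45.3)²/(10.0 × tan 39.9°) = 2052/(10.0 × 0.8361) = 2052/8.361 = 245.4 m.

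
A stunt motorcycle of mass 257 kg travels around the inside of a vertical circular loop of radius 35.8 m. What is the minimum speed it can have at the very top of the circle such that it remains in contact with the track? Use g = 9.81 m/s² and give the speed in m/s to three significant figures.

18.7 m/s

At the highest point the centre is directly below, so both the weight and N act inward: N + mg = mv²/r.
At minimum speed N → 0, so mg = mv_min²/r ⇒ v_min = √(g r) = √(9.81 × 35.8) = 18.74 m/s.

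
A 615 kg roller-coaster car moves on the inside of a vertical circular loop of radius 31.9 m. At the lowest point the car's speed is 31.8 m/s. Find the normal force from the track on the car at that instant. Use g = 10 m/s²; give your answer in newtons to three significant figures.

25600 N

At the lowest point, N points up (toward the centre) and the weight mg points down (away from the centre), so the net inward force is N − mg = mv²/r.
N = m(v²/r + g) = 615 × ((31.8)²/31.9 + 10.0) = 615 × (31.70 + 10.0) = 615 × 41.70 = 25650 N.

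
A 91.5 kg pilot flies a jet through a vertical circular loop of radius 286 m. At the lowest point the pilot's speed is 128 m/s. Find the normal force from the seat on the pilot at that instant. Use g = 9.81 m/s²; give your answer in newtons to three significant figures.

6140 N

At the lowest point, N points up (toward the centre) and the weight mg points down (away from the centre), so the net inward force is N − mg = mv²/r.
N = m(v²/r + g) = 91.5 × ((128)²/286 + 9.81) = 91.5 × (57.29 + 9.81) = 91.5 × 67.10 = 6139 N.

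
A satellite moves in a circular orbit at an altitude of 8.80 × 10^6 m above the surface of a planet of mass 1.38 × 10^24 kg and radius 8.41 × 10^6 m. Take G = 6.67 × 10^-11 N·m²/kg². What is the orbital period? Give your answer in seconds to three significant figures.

r = R + h = 8.41 × 10^6 + 8.80 × 10^6 = 1.721 × 10^7 m. Gravity provides the centripetal force: G M m / r² = m v² / r ⇒ v = √(GM/r) = 2313 m/s.
T = 2πr/v = 2π × 1.721 × 10^7 / 2313 = 46760 s.

46800 s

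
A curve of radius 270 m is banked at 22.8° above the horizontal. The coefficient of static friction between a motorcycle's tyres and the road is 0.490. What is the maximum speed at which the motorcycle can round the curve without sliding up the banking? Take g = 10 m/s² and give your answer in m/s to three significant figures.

55.6 m/s

At the maximum speed, friction acts down the slope at its limiting value f = μN. Radially (horizontal, toward centre): N sinθ + μN cosθ = mv²/r. Vertically: N cosθ − μN sinθ = mg.
Dividing: v² = r g (sinθ + μcosθ)/(cosθ − μsinθ).
sinθ + μcosθ = 0.3875 + 0.490×0.9219 = 0.8392; cosθ − μsinθ = 0.9219 − 0.490×0.3875 = 0.7320.
v² = 270 × 10.0 × 0.8392/0.7320 = 3096 m²/s², so v = 55.64 m/s.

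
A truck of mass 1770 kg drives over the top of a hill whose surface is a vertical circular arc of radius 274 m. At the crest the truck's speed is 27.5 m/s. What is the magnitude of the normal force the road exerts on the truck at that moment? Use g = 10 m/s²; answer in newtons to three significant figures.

At the crest the centripetal acceleration points downward (toward the centre of the arc), so mg − N = mv²/r.
N = m(g − v²/r) = 1770 × (10.0 − (27.5)²/274) = 1770 × (10.0 − 2.760) = 1770 × 7.240 = 12810 N.

12800 N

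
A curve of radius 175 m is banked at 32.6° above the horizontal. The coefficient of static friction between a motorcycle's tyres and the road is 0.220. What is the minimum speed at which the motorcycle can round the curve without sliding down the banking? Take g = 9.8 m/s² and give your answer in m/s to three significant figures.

At the minimum speed, friction acts up the slope at its limiting value f = μN. Radially (horizontal, toward centre): N sinθ − μN cosθ = mv²/r. Vertically: N cosθ + μN sinθ = mg.
Dividing: v² = r g (sinθ − μcosθ)/(cosθ + μsinθ).
sinθ − μcosθ = 0.5388 − 0.220×0.8425 = 0.3534; cosθ + μsinθ = 0.8425 + 0.220×0.5388 = 0.9610.
v² = 175 × 9.8 × 0.3534/0.9610 = 630.7 m²/s², so v = 25.11 m/s.

25.1 m/s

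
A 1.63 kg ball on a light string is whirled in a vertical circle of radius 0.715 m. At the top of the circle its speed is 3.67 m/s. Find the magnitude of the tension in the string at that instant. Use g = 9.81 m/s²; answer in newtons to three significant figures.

At the top, both T and the weight mg point inward (toward the centre), so T + mg = mv²/r.
T = m(v²/r − g) = 1.63 × ((3.67)²/0.715 − 9.81) = 1.63 × (18.84 − 9.81) = 1.63 × 9.028 = 14.72 N.

14.7 N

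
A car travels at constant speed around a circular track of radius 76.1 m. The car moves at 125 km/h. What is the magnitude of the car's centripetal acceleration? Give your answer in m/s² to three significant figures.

15.8 m/s²

v = 125 km/h = 125/3.6 = 34.72 m/s.
a_c = v²/r = (34.72)²/76.1 = 1206/76.1 = 15.84 m/s².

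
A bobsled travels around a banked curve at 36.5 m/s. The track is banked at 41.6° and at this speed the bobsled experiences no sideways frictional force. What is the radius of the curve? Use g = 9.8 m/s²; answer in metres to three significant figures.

153 m

Frictionless banking: tanθ = v²/(rg), so r = v²/(g tanθ).
r = (36.5)²/(9.8 × tan 41.6°) = 1332/(9.8 × 0.8878) = 1332/8.701 = 153.1 m.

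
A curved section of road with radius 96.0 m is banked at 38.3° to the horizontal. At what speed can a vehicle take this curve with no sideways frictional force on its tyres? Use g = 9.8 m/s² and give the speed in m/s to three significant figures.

27.3 m/s

On a frictionless banked curve, N sinθ = mv²/r and N cosθ = mg, so tanθ = v²/(rg).
v = √(r g tanθ) = √(96.0 × 9.8 × tan 38.3°) = √(96.0 × 9.8 × 0.7898) = √743.0 = 27.26 m/s.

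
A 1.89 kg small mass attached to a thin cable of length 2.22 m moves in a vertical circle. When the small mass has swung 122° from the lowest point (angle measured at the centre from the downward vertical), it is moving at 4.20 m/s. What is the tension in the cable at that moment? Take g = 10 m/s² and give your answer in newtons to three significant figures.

5.00 N

Take the radial direction toward the centre of the circle as positive. The component of the weight along the string toward the centre is −mg cos φ (φ measured from the bottom), so Newton's second law along the string gives T − mg cos φ = m v²/r.
cos 122° = -0.5299, so T = m(v²/r + g cos φ) = 1.89 × ((4.20)²/2.22 + 10.0 × -0.5299) = 1.89 × (7.946 + (-5.299)) = 1.89 × 2.647 = 5.002 N.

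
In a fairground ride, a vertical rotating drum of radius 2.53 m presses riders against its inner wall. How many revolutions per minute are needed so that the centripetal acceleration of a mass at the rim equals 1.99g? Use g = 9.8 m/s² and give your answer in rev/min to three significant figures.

26.5 rev/min

Require ω²r = 1.99g, so ω = √(1.99 × 9.8/2.53) = 2.776 rad/s.
In rev/min: ω × 60/(2π) = 2.776 × 60/(2π) = 26.51 rev/min.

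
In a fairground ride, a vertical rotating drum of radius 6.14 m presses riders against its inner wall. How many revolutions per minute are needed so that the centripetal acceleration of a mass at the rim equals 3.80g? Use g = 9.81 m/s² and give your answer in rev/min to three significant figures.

Require ω²r = 3.80g, so ω = √(3.80 × 9.81/6.14) = 2.464 rad/s.
In rev/min: ω × 60/(2π) = 2.464 × 60/(2π) = 23.53 rev/min.

23.5 rev/min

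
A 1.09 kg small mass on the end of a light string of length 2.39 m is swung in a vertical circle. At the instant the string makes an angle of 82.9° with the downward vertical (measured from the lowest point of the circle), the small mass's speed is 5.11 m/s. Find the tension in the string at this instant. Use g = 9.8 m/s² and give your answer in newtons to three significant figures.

13.2 N

Take the radial direction toward the centre of the circle as positive. The component of the weight along the string toward the centre is −mg cos φ (φ measured from the bottom), so Newton's second law along the string gives T − mg cos φ = m v²/r.
cos 82.9° = 0.1236, so T = m(v²/r + g cos φ) = 1.09 × ((5.11)²/2.39 + 9.8 × 0.1236) = 1.09 × (10.93 + (1.211)) = 1.09 × 12.14 = 13.23 N.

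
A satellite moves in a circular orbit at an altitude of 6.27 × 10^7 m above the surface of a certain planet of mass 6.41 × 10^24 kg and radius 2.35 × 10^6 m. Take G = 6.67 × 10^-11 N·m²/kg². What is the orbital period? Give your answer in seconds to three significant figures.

r = R + h = 2.35 × 10^6 + 6.27 × 10^7 = 6.505 × 10^7 m. Gravity provides the centripetal force: G M m / r² = m v² / r ⇒ v = √(GM/r) = 2564 m/s.
T = 2πr/v = 2π × 6.505 × 10^7 / 2564 = 159400 s.

159000 s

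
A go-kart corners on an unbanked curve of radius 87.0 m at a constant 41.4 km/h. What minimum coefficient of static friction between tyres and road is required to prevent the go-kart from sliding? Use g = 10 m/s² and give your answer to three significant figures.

v = 41.4/3.6 = 11.50 m/s.
Friction provides the centripetal force: μ_s m g = m v²/r, so μ_s = v²/(g r) = (11.50)²/(10.0 × 87.0) = 132.2/870.0 = 0.1520.

0.152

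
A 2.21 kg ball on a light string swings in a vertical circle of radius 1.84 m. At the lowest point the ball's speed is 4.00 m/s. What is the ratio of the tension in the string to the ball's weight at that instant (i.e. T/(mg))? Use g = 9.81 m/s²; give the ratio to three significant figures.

At the bottom, T − mg = mv²/r, so T = m(v²/r + g) and T/(mg) = v²/(rg) + 1 = (4.00)²/(1.84 × 9.81) + 1 = 0.8864 + 1 = 1.886.

1.89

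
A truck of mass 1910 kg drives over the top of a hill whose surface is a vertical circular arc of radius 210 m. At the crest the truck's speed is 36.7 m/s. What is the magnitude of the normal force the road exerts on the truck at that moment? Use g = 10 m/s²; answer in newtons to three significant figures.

6850 N

At the crest the centripetal acceleration points downward (toward the centre of the arc), so mg − N = mv²/r.
N = m(g − v²/r) = 1910 × (10.0 − (36.7)²/210) = 1910 × (10.0 − 6.414) = 1910 × 3.586 = 6850 N.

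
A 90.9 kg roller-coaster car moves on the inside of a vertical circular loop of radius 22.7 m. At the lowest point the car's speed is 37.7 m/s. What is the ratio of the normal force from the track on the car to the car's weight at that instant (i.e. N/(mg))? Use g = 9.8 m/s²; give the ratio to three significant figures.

At the bottom, N − mg = mv²/r, so N = m(v²/r + g) and N/(mg) = v²/(rg) + 1 = (37.7)²/(22.7 × 9.8) + 1 = 6.389 + 1 = 7.389.

7.39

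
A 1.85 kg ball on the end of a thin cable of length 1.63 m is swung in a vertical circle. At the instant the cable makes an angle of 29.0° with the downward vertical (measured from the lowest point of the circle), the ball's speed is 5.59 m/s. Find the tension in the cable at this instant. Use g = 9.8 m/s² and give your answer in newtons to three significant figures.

Take the radial direction toward the centre of the circle as positive. The component of the weight along the string toward the centre is −mg cos φ (φ measured from the bottom), so Newton's second law along the string gives T − mg cos φ = m v²/r.
cos 29.0° = 0.8746, so T = m(v²/r + g cos φ) = 1.85 × ((5.59)²/1.63 + 9.8 × 0.8746) = 1.85 × (19.17 + (8.571)) = 1.85 × 27.74 = 51.32 N.

51.3 N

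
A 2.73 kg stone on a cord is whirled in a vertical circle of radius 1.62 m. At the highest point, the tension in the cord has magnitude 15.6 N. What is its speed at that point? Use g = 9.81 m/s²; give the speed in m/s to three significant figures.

At the top, T + mg = mv²/r, so v = √(r(T/m + g)) = √(1.62 × (15.6/2.73 + 9.81)) = √(1.62 × 15.52) = √25.15 = 5.015 m/s.

5.01 m/s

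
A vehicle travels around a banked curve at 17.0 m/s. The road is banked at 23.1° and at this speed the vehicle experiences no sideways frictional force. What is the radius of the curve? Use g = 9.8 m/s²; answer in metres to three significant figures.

Frictionless banking: tanθ = v²/(rg), so r = v²/(g tanθ).
r = (17.0)²/(9.8 × tan 23.1°) = 289.0/(9.8 × 0.4265) = 289.0/4.180 = 69.14 m.

69.1 m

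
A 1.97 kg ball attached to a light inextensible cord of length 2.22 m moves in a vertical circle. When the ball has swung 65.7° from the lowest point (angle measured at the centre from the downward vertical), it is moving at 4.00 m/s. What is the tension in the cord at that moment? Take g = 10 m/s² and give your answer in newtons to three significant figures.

22.3 N

Take the radial direction toward the centre of the circle as positive. The component of the weight along the string toward the centre is −mg cos φ (φ measured from the bottom), so Newton's second law along the string gives T − mg cos φ = m v²/r.
cos 65.7° = 0.4115, so T = m(v²/r + g cos φ) = 1.97 × ((4.00)²/2.22 + 10.0 × 0.4115) = 1.97 × (7.207 + (4.115)) = 1.97 × 11.32 = 22.31 N.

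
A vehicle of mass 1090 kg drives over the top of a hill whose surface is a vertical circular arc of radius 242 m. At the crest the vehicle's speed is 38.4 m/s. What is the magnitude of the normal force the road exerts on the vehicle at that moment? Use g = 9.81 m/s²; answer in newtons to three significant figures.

4050 N

At the crest the centripetal acceleration points downward (toward the centre of the arc), so mg − N = mv²/r.
N = m(g − v²/r) = 1090 × (9.81 − (38.4)²/242) = 1090 × (9.81 − 6.093) = 1090 × 3.717 = 4051 N.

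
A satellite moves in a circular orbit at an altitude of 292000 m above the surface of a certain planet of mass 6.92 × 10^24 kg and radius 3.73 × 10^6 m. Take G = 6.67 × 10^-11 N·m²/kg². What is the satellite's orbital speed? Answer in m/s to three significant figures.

Orbital radius r = R + h = 3.73 × 10^6 + 292000 = 4.022 × 10^6 m.
Gravity supplies the centripetal force: G M m / r² = m v² / r, so v = √(GM/r).
v = √(6.67 × 10^-11 × 6.92 × 10^24 / 4.022 × 10^6) = √(1.148 × 10^8) = 10710 m/s.

10700 m/s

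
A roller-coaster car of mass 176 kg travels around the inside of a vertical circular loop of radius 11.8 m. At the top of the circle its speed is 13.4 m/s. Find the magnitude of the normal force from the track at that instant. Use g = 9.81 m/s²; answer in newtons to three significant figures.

952 N

At the top, both N and the weight mg point inward (toward the centre), so N + mg = mv²/r.
N = m(v²/r − g) = 176 × ((13.4)²/11.8 − 9.81) = 176 × (15.22 − 9.81) = 176 × 5.407 = 951.6 N.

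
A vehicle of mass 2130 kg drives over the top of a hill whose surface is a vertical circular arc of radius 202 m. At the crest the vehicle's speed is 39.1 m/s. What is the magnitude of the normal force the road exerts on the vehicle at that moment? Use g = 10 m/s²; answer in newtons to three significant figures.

At the crest the centripetal acceleration points downward (toward the centre of the arc), so mg − N = mv²/r.
N = m(g − v²/r) = 2130 × (10.0 − (39.1)²/202) = 2130 × (10.0 − 7.568) = 2130 × 2.432 = 5179 N.

5180 N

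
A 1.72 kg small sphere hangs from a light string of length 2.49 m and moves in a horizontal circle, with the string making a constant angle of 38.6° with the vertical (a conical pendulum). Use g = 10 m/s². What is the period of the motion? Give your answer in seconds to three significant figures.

r = L sinθ = 1.553 m. From T sinθ = mω²r and T cosθ = mg: tanθ = ω²r/g, so ω² = g tanθ / r = g/(L cosθ).
ω = √(g/(L cosθ)) = √(10.0/(2.49 × 0.7815)) = √5.139 = 2.267 rad/s.
Period = 2π/ω = 2.772 s.

2.77 s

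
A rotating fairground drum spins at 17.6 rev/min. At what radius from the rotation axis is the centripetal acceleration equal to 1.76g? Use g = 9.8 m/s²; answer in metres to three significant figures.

5.08 m

ω = 17.6 rev/min × 2π/60 = 1.843 rad/s.
a_c = ω²r = 1.76g ⇒ r = 1.76 × 9.8 / (1.843)² = 17.25/3.397 = 5.078 m.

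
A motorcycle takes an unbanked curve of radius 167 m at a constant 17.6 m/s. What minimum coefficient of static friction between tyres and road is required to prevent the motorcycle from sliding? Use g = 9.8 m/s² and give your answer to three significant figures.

Friction provides the centripetal force: μ_s m g = m v²/r, so μ_s = v²/(g r) = (17.60)²/(9.8 × 167) = 309.8/1637 = 0.1893.

0.189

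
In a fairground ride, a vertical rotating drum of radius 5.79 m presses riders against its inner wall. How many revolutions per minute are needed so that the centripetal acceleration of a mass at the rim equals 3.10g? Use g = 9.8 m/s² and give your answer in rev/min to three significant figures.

21.9 rev/min

Require ω²r = 3.10g, so ω = √(3.10 × 9.8/5.79) = 2.291 rad/s.
In rev/min: ω × 60/(2π) = 2.291 × 60/(2π) = 21.87 rev/min.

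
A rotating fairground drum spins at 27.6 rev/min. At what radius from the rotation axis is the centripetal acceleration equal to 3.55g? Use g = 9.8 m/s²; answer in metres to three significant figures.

ω = 27.6 rev/min × 2π/60 = 2.890 rad/s.
a_c = ω²r = 3.55g ⇒ r = 3.55 × 9.8 / (2.890)² = 34.79/8.354 = 4.165 m.

4.16 m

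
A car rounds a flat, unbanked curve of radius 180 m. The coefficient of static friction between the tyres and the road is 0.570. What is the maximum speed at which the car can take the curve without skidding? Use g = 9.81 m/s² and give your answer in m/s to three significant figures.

The only inward force on a level bend is static friction, so at the limit f_s = μ_s N = μ_s m g = m v²/r.
Mass cancels: v_max = √(μ_s g r) = √(0.570 × 9.81 × 180) = √1007 = 31.73 m/s.

31.7 m/s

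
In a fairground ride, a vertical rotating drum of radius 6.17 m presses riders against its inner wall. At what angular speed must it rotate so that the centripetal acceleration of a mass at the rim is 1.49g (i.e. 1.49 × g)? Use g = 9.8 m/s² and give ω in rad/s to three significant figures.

1.54 rad/s

Centripetal acceleration a_c = ω²r. Setting ω²r = 1.49g:
ω = √(1.49g / r) = √(1.49 × 9.8 / 6.17) = √2.367 = 1.538 rad/s.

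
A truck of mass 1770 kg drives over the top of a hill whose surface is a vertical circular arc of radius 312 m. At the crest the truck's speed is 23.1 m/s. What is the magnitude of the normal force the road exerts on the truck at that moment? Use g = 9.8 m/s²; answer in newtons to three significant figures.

At the crest the centripetal acceleration points downward (toward the centre of the arc), so mg − N = mv²/r.
N = m(g − v²/r) = 1770 × (9.8 − (23.1)²/312) = 1770 × (9.8 − 1.710) = 1770 × 8.090 = 14320 N.

14300 N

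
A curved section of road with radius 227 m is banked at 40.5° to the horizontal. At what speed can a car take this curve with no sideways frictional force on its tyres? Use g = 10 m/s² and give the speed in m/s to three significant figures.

On a frictionless banked curve, N sinθ = mv²/r and N cosθ = mg, so tanθ = v²/(rg).
v = √(r g tanθ) = √(227 × 10.0 × tan 40.5°) = √(227 × 10.0 × 0.8541) = √1939 = 44.03 m/s.

44.0 m/s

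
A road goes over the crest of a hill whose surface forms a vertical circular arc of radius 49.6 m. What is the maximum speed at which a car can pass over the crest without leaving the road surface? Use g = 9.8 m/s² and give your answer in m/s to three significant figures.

At the crest the centre of the circle is below the car, so the net downward (centripetal) force is mg − N = mv²/r.
The car leaves the road when N → 0, giving v_max = √(g r) = √(9.8 × 49.6) = 22.05 m/s.

22.0 m/s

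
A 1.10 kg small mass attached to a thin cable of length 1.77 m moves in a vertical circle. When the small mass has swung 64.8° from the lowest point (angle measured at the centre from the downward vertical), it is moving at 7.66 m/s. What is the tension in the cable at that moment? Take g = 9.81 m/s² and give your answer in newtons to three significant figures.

41.1 N

Take the radial direction toward the centre of the circle as positive. The component of the weight along the string toward the centre is −mg cos φ (φ measured from the bottom), so Newton's second law along the string gives T − mg cos φ = m v²/r.
cos 64.8° = 0.4258, so T = m(v²/r + g cos φ) = 1.10 × ((7.66)²/1.77 + 9.81 × 0.4258) = 1.10 × (33.15 + (4.177)) = 1.10 × 37.33 = 41.06 N.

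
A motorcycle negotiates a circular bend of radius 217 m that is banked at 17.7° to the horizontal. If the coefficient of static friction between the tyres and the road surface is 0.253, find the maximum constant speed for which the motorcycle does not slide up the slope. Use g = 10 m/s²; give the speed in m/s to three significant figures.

36.8 m/s

At the maximum speed, friction acts down the slope at its limiting value f = μN. Radially (horizontal, toward centre): N sinθ + μN cosθ = mv²/r. Vertically: N cosθ − μN sinθ = mg.
Dividing: v² = r g (sinθ + μcosθ)/(cosθ − μsinθ).
sinθ + μcosθ = 0.3040 + 0.253×0.9527 = 0.5451; cosθ − μsinθ = 0.9527 − 0.253×0.3040 = 0.8757.
v² = 217 × 10.0 × 0.5451/0.8757 = 1351 m²/s², so v = 36.75 m/s.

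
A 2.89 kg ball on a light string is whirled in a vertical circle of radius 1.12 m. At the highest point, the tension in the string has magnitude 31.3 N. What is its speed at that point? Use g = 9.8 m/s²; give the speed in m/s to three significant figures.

4.81 m/s

At the top, T + mg = mv²/r, so v = √(r(T/m + g)) = √(1.12 × (31.3/2.89 + 9.8)) = √(1.12 × 20.63) = √23.11 = 4.807 m/s.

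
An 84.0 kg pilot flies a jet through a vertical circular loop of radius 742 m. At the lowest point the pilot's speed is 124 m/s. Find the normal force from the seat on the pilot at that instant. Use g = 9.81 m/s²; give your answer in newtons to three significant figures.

2560 N

At the lowest point, N points up (toward the centre) and the weight mg points down (away from the centre), so the net inward force is N − mg = mv²/r.
N = m(v²/r + g) = 84.0 × ((124)²/742 + 9.81) = 84.0 × (20.72 + 9.81) = 84.0 × 30.53 = 2565 N.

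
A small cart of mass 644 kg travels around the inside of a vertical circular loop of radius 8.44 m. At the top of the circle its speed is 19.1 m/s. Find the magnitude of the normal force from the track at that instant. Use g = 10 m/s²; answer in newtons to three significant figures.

21400 N

At the top, both N and the weight mg point inward (toward the centre), so N + mg = mv²/r.
N = m(v²/r − g) = 644 × ((19.1)²/8.44 − 10.0) = 644 × (43.22 − 10.0) = 644 × 33.22 = 21400 N.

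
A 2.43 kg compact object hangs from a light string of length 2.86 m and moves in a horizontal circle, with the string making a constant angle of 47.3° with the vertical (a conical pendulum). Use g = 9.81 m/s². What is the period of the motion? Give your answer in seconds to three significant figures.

r = L sinθ = 2.102 m. From T sinθ = mω²r and T cosθ = mg: tanθ = ω²r/g, so ω² = g tanθ / r = g/(L cosθ).
ω = √(g/(L cosθ)) = √(9.81/(2.86 × 0.6782)) = √5.058 = 2.249 rad/s.
Period = 2π/ω = 2.794 s.

2.79 s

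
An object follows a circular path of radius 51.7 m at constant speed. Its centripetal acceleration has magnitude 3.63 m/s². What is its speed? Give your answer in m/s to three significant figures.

a_c = v²/r ⇒ v = √(a_c · r) = √(3.63 × 51.7) = √187.7 = 13.70 m/s.

13.7 m/s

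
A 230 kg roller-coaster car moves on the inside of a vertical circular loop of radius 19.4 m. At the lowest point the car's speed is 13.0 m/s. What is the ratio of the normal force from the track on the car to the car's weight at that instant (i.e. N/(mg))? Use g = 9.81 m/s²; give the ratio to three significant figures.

At the bottom, N − mg = mv²/r, so N = m(v²/r + g) and N/(mg) = v²/(rg) + 1 = (13.0)²/(19.4 × 9.81) + 1 = 0.8880 + 1 = 1.888.

1.89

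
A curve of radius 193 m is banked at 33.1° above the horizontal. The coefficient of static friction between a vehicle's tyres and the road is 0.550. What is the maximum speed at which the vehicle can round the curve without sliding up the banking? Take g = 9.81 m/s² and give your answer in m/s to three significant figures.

At the maximum speed, friction acts down the slope at its limiting value f = μN. Radially (horizontal, toward centre): N sinθ + μN cosθ = mv²/r. Vertically: N cosθ − μN sinθ = mg.
Dividing: v² = r g (sinθ + μcosθ)/(cosθ − μsinθ).
sinθ + μcosθ = 0.5461 + 0.550×0.8377 = 1.007; cosθ − μsinθ = 0.8377 − 0.550×0.5461 = 0.5374.
v² = 193 × 9.81 × 1.007/0.5374 = 3548 m²/s², so v = 59.56 m/s.

59.6 m/s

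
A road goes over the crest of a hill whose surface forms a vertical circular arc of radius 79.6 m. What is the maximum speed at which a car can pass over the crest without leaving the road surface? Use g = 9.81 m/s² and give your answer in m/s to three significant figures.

27.9 m/s

At the crest the centre of the circle is below the car, so the net downward (centripetal) force is mg − N = mv²/r.
The car leaves the road when N → 0, giving v_max = √(g r) = √(9.81 × 79.6) = 27.94 m/s.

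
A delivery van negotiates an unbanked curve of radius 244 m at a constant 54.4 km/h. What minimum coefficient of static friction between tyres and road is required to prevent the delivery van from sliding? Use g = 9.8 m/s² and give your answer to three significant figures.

v = 54.4/3.6 = 15.11 m/s.
Friction provides the centripetal force: μ_s m g = m v²/r, so μ_s = v²/(g r) = (15.11)²/(9.8 × 244) = 228.3/2391 = 0.09549.

0.0955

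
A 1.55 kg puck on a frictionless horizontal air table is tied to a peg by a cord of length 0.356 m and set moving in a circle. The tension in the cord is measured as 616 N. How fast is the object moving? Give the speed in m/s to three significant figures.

T = m v²/r ⇒ v = √(T r / m) = √(616 × 0.356 / 1.55) = √141.5 = 11.89 m/s.

11.9 m/s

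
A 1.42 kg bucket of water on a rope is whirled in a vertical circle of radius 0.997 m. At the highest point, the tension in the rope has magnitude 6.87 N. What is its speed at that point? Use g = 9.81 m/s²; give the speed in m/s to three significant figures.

3.82 m/s

At the top, T + mg = mv²/r, so v = √(r(T/m + g)) = √(0.997 × (6.87/1.42 + 9.81)) = √(0.997 × 14.65) = √14.60 = 3.822 m/s.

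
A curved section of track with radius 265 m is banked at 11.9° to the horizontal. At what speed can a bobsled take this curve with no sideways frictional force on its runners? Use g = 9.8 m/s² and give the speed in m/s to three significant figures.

23.4 m/s

On a frictionless banked curve, N sinθ = mv²/r and N cosθ = mg, so tanθ = v²/(rg).
v = √(r g tanθ) = √(265 × 9.8 × tan 11.9°) = √(265 × 9.8 × 0.2107) = √547.3 = 23.39 m/s.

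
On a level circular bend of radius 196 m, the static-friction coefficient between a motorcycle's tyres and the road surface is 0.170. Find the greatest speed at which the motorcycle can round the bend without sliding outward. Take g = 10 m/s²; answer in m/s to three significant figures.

On a flat curve, static friction is the only horizontal force, so it must supply the full centripetal force: μ_s m g = m v²/r.
Mass cancels: v_max = √(μ_s g r) = √(0.170 × 10.0 × 196) = √333.2 = 18.25 m/s.

18.3 m/s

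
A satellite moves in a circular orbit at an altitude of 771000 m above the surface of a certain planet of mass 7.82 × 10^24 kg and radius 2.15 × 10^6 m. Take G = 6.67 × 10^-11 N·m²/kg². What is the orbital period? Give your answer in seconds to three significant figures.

1370 s

r = R + h = 2.15 × 10^6 + 771000 = 2.921 × 10^6 m. Gravity provides the centripetal force: G M m / r² = m v² / r ⇒ v = √(GM/r) = 13360 m/s.
T = 2πr/v = 2π × 2.921 × 10^6 / 13360 = 1373 s.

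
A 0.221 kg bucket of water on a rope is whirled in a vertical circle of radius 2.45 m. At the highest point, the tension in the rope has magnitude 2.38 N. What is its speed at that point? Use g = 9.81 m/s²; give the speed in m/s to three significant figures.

7.10 m/s

At the top, T + mg = mv²/r, so v = √(r(T/m + g)) = √(2.45 × (2.38/0.221 + 9.81)) = √(2.45 × 20.58) = √50.42 = 7.101 m/s.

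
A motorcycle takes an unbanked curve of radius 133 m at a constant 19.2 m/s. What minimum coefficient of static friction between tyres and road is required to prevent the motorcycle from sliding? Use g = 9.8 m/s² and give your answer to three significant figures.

0.283

Friction provides the centripetal force: μ_s m g = m v²/r, so μ_s = v²/(g r) = (19.20)²/(9.8 × 133) = 368.6/1303 = 0.2828.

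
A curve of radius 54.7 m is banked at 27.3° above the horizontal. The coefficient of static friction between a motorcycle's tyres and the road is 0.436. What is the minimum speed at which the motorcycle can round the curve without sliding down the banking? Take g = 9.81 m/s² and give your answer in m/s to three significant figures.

5.92 m/s

At the minimum speed, friction acts up the slope at its limiting value f = μN. Radially (horizontal, toward centre): N sinθ − μN cosθ = mv²/r. Vertically: N cosθ + μN sinθ = mg.
Dividing: v² = r g (sinθ − μcosθ)/(cosθ + μsinθ).
sinθ − μcosθ = 0.4586 − 0.436×0.8886 = 0.07121; cosθ + μsinθ = 0.8886 + 0.436×0.4586 = 1.089.
v² = 54.7 × 9.81 × 0.07121/1.089 = 35.10 m²/s², so v = 5.925 m/s.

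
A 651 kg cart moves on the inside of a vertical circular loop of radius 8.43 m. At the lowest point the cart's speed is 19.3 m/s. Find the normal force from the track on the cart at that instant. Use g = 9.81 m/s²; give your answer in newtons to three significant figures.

35200 N

At the lowest point, N points up (toward the centre) and the weight mg points down (away from the centre), so the net inward force is N − mg = mv²/r.
N = m(v²/r + g) = 651 × ((19.3)²/8.43 + 9.81) = 651 × (44.19 + 9.81) = 651 × 54.00 = 35150 N.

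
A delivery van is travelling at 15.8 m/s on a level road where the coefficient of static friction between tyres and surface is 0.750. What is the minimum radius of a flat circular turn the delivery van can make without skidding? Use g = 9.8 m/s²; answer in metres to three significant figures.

At the limit, μ_s m g = m v²/r, so r_min = v²/(μ_s g) = (15.8)²/(0.750 × 9.8) = 249.6/7.350 = 33.96 m.

34.0 m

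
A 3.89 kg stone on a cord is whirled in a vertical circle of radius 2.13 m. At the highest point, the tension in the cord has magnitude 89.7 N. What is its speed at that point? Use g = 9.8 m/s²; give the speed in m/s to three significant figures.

8.37 m/s

At the top, T + mg = mv²/r, so v = √(r(T/m + g)) = √(2.13 × (89.7/3.89 + 9.8)) = √(2.13 × 32.86) = √69.99 = 8.366 m/s.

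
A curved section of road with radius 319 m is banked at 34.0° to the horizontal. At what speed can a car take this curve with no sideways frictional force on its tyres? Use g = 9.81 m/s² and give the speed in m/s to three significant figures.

On a frictionless banked curve, N sinθ = mv²/r and N cosθ = mg, so tanθ = v²/(rg).
v = √(r g tanθ) = √(319 × 9.81 × tan 34.0°) = √(319 × 9.81 × 0.6745) = √2111 = 45.94 m/s.

45.9 m/s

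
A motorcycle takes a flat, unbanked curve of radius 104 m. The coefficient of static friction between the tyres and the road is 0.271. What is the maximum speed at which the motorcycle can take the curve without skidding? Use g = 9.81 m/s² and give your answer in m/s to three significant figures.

16.6 m/s

The only inward force on a level bend is static friction, so at the limit f_s = μ_s N = μ_s m g = m v²/r.
Mass cancels: v_max = √(μ_s g r) = √(0.271 × 9.81 × 104) = √276.5 = 16.63 m/s.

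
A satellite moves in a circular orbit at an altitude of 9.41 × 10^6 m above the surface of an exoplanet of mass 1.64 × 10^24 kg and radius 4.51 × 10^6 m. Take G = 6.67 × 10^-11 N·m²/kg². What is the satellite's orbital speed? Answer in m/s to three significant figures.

2800 m/s

Orbital radius r = R + h = 4.51 × 10^6 + 9.41 × 10^6 = 1.392 × 10^7 m.
Gravity supplies the centripetal force: G M m / r² = m v² / r, so v = √(GM/r).
v = √(6.67 × 10^-11 × 1.64 × 10^24 / 1.392 × 10^7) = √(7.858 × 10^6) = 2803 m/s.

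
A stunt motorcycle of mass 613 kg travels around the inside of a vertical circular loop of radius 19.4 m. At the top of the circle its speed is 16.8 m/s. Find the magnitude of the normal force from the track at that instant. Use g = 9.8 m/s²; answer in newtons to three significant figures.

At the top, both N and the weight mg point inward (toward the centre), so N + mg = mv²/r.
N = m(v²/r − g) = 613 × ((16.8)²/19.4 − 9.8) = 613 × (14.55 − 9.8) = 613 × 4.748 = 2911 N.

2910 N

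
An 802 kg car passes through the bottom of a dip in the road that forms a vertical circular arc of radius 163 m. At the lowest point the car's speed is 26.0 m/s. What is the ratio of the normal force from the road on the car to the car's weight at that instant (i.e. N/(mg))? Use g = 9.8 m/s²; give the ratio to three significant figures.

1.42

At the bottom, N − mg = mv²/r, so N = m(v²/r + g) and N/(mg) = v²/(rg) + 1 = (26.0)²/(163 × 9.8) + 1 = 0.4232 + 1 = 1.423.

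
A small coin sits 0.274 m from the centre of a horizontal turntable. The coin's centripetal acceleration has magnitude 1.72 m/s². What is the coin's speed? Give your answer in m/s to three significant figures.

0.686 m/s

a_c = v²/r ⇒ v = √(a_c · r) = √(1.72 × 0.274) = √0.4713 = 0.6865 m/s.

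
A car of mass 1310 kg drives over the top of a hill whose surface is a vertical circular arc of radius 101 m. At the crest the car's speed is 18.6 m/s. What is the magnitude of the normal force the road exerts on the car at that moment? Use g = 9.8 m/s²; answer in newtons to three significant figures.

At the crest the centripetal acceleration points downward (toward the centre of the arc), so mg − N = mv²/r.
N = m(g − v²/r) = 1310 × (9.8 − (18.6)²/101) = 1310 × (9.8 − 3.425) = 1310 × 6.375 = 8351 N.

8350 N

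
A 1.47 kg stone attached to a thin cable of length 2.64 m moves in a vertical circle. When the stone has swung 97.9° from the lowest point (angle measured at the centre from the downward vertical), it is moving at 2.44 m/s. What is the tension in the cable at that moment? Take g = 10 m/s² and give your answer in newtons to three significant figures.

Take the radial direction toward the centre of the circle as positive. The component of the weight along the string toward the centre is −mg cos φ (φ measured from the bottom), so Newton's second law along the string gives T − mg cos φ = m v²/r.
cos 97.9° = -0.1374, so T = m(v²/r + g cos φ) = 1.47 × ((2.44)²/2.64 + 10.0 × -0.1374) = 1.47 × (2.255 + (-1.374)) = 1.47 × 0.8807 = 1.295 N.

1.29 N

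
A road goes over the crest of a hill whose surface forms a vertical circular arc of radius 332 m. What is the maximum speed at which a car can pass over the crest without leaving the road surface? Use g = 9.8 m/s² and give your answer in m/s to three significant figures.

At the crest the centre of the circle is below the car, so the net downward (centripetal) force is mg − N = mv²/r.
The car leaves the road when N → 0, giving v_max = √(g r) = √(9.8 × 332) = 57.04 m/s.

57.0 m/s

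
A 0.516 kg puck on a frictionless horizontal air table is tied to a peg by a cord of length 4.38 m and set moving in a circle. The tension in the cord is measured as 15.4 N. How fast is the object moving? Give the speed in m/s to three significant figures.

T = m v²/r ⇒ v = √(T r / m) = √(15.4 × 4.38 / 0.516) = √130.7 = 11.43 m/s.

11.4 m/s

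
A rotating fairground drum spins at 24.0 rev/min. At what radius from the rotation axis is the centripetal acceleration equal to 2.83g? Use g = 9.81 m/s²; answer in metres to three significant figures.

ω = 24.0 rev/min × 2π/60 = 2.513 rad/s.
a_c = ω²r = 2.83g ⇒ r = 2.83 × 9.81 / (2.513)² = 27.76/6.317 = 4.395 m.

4.40 m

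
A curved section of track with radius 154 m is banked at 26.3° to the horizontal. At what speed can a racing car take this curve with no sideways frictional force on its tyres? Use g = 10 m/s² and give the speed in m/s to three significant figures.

On a frictionless banked curve, N sinθ = mv²/r and N cosθ = mg, so tanθ = v²/(rg).
v = √(r g tanθ) = √(154 × 10.0 × tan 26.3°) = √(154 × 10.0 × 0.4942) = √761.1 = 27.59 m/s.

27.6 m/s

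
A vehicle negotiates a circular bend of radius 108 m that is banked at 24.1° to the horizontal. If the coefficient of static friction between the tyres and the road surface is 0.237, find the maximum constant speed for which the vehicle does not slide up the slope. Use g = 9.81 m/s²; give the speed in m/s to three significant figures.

28.5 m/s

At the maximum speed, friction acts down the slope at its limiting value f = μN. Radially (horizontal, toward centre): N sinθ + μN cosθ = mv²/r. Vertically: N cosθ − μN sinθ = mg.
Dividing: v² = r g (sinθ + μcosθ)/(cosθ − μsinθ).
sinθ + μcosθ = 0.4083 + 0.237×0.9128 = 0.6247; cosθ − μsinθ = 0.9128 − 0.237×0.4083 = 0.8161.
v² = 108 × 9.81 × 0.6247/0.8161 = 811.0 m²/s², so v = 28.48 m/s.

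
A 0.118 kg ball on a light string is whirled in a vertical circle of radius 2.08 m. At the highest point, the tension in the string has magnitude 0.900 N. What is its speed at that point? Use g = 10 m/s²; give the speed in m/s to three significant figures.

6.06 m/s

At the top, T + mg = mv²/r, so v = √(r(T/m + g)) = √(2.08 × (0.900/0.118 + 10.0)) = √(2.08 × 17.63) = √36.66 = 6.055 m/s.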